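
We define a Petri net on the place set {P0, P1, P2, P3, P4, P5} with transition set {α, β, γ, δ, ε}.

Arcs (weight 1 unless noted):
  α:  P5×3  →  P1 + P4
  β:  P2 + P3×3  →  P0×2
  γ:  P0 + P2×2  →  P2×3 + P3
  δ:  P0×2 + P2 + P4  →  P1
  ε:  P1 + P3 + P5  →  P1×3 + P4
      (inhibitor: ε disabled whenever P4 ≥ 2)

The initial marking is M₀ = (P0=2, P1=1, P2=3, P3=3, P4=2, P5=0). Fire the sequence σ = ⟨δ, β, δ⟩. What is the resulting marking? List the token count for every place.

(P0=0, P1=3, P2=0, P3=0, P4=0, P5=0)

step 1: fire δ:  (P0=2, P1=1, P2=3, P3=3, P4=2, P5=0) → (P0=0, P1=2, P2=2, P3=3, P4=1, P5=0)
step 2: fire β:  (P0=0, P1=2, P2=2, P3=3, P4=1, P5=0) → (P0=2, P1=2, P2=1, P3=0, P4=1, P5=0)
step 3: fire δ:  (P0=2, P1=2, P2=1, P3=0, P4=1, P5=0) → (P0=0, P1=3, P2=0, P3=0, P4=0, P5=0)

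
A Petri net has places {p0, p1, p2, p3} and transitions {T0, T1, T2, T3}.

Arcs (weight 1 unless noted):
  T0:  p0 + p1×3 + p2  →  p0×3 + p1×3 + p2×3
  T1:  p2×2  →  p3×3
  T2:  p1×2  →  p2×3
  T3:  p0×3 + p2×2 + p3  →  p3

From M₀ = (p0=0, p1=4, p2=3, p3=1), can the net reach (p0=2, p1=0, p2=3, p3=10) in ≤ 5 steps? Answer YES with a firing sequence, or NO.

NO — not reachable within 5 firings

depth 0: 1 marking
depth 1: 3 markings reached so far
depth 2: 5 markings reached so far
depth 3: 7 markings reached so far
depth 4: 9 markings reached so far
depth 5: 10 markings reached so far
target is not among the 10 markings reachable within 5 steps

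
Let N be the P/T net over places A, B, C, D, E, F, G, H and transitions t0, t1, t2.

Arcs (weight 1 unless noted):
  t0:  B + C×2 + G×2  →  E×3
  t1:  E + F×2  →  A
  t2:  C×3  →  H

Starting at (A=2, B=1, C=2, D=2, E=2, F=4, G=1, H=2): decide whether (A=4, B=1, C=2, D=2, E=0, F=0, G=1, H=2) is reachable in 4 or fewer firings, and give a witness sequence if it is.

step 1: fire t1:  (A=2, B=1, C=2, D=2, E=2, F=4, G=1, H=2) → (A=3, B=1, C=2, D=2, E=1, F=2, G=1, H=2)
step 2: fire t1:  (A=3, B=1, C=2, D=2, E=1, F=2, G=1, H=2) → (A=4, B=1, C=2, D=2, E=0, F=0, G=1, H=2)

YES — reachable via ⟨t1, t1⟩ (2 firings)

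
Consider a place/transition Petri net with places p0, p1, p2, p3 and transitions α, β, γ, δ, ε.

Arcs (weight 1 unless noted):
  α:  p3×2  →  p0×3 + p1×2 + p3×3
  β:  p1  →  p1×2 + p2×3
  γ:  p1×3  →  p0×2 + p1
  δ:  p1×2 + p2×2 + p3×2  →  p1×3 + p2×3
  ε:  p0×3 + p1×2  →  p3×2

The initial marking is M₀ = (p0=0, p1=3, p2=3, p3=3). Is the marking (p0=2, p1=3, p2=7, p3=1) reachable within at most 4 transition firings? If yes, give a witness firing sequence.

YES — reachable via ⟨β, γ, δ⟩ (3 firings)

step 1: fire β:  (p0=0, p1=3, p2=3, p3=3) → (p0=0, p1=4, p2=6, p3=3)
step 2: fire γ:  (p0=0, p1=4, p2=6, p3=3) → (p0=2, p1=2, p2=6, p3=3)
step 3: fire δ:  (p0=2, p1=2, p2=6, p3=3) → (p0=2, p1=3, p2=7, p3=1)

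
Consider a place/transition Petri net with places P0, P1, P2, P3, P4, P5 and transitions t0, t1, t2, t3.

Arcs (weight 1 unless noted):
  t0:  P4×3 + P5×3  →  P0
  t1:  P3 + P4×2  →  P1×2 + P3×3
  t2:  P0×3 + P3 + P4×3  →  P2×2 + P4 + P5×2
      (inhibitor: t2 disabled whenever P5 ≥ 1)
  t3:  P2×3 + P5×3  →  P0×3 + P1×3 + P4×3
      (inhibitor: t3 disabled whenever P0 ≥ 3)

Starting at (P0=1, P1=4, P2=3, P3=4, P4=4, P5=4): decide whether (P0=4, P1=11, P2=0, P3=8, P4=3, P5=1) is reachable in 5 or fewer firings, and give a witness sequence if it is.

step 1: fire t1:  (P0=1, P1=4, P2=3, P3=4, P4=4, P5=4) → (P0=1, P1=6, P2=3, P3=6, P4=2, P5=4)
step 2: fire t1:  (P0=1, P1=6, P2=3, P3=6, P4=2, P5=4) → (P0=1, P1=8, P2=3, P3=8, P4=0, P5=4)
step 3: fire t3:  (P0=1, P1=8, P2=3, P3=8, P4=0, P5=4) → (P0=4, P1=11, P2=0, P3=8, P4=3, P5=1)

YES — reachable via ⟨t1, t1, t3⟩ (3 firings)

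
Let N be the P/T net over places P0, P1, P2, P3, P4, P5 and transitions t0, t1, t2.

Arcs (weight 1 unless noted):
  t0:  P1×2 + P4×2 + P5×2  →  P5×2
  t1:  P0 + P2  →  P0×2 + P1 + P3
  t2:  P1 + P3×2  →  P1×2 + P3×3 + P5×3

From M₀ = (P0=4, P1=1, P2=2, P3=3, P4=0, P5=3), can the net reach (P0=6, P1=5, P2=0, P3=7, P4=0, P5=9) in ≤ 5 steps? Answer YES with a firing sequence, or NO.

step 1: fire t1:  (P0=4, P1=1, P2=2, P3=3, P4=0, P5=3) → (P0=5, P1=2, P2=1, P3=4, P4=0, P5=3)
step 2: fire t1:  (P0=5, P1=2, P2=1, P3=4, P4=0, P5=3) → (P0=6, P1=3, P2=0, P3=5, P4=0, P5=3)
step 3: fire t2:  (P0=6, P1=3, P2=0, P3=5, P4=0, P5=3) → (P0=6, P1=4, P2=0, P3=6, P4=0, P5=6)
step 4: fire t2:  (P0=6, P1=4, P2=0, P3=6, P4=0, P5=6) → (P0=6, P1=5, P2=0, P3=7, P4=0, P5=9)

YES — reachable via ⟨t1, t1, t2, t2⟩ (4 firings)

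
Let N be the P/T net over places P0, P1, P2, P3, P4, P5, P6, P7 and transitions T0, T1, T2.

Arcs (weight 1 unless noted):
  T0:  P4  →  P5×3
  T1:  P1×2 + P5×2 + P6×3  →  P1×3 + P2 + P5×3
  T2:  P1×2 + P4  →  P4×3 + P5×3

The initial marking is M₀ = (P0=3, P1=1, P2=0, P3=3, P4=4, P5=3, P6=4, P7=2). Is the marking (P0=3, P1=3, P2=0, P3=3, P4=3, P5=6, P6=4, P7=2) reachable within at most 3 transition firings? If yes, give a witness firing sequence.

depth 0: 1 marking
depth 1: 2 markings reached so far
depth 2: 3 markings reached so far
depth 3: 4 markings reached so far
target is not among the 4 markings reachable within 3 steps

NO — not reachable within 3 firings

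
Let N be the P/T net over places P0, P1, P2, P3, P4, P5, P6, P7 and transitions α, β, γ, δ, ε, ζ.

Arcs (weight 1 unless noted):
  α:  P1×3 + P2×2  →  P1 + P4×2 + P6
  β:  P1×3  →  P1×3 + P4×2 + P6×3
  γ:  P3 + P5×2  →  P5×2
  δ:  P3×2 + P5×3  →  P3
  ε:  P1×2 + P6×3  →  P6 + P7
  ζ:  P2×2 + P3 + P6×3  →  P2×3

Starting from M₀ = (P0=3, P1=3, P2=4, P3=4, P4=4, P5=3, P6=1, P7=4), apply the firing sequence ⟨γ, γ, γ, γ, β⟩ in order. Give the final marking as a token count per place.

(P0=3, P1=3, P2=4, P3=0, P4=6, P5=3, P6=4, P7=4)

step 1: fire γ:  (P0=3, P1=3, P2=4, P3=4, P4=4, P5=3, P6=1, P7=4) → (P0=3, P1=3, P2=4, P3=3, P4=4, P5=3, P6=1, P7=4)
step 2: fire γ:  (P0=3, P1=3, P2=4, P3=3, P4=4, P5=3, P6=1, P7=4) → (P0=3, P1=3, P2=4, P3=2, P4=4, P5=3, P6=1, P7=4)
step 3: fire γ:  (P0=3, P1=3, P2=4, P3=2, P4=4, P5=3, P6=1, P7=4) → (P0=3, P1=3, P2=4, P3=1, P4=4, P5=3, P6=1, P7=4)
step 4: fire γ:  (P0=3, P1=3, P2=4, P3=1, P4=4, P5=3, P6=1, P7=4) → (P0=3, P1=3, P2=4, P3=0, P4=4, P5=3, P6=1, P7=4)
step 5: fire β:  (P0=3, P1=3, P2=4, P3=0, P4=4, P5=3, P6=1, P7=4) → (P0=3, P1=3, P2=4, P3=0, P4=6, P5=3, P6=4, P7=4)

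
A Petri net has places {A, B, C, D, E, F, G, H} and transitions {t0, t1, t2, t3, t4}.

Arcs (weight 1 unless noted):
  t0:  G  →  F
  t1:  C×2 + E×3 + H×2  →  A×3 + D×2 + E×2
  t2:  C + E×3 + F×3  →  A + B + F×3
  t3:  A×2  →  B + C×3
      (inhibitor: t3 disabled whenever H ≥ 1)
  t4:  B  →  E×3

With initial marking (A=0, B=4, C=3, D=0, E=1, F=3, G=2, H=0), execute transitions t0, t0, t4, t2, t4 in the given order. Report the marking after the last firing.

step 1: fire t0:  (A=0, B=4, C=3, D=0, E=1, F=3, G=2, H=0) → (A=0, B=4, C=3, D=0, E=1, F=4, G=1, H=0)
step 2: fire t0:  (A=0, B=4, C=3, D=0, E=1, F=4, G=1, H=0) → (A=0, B=4, C=3, D=0, E=1, F=5, G=0, H=0)
step 3: fire t4:  (A=0, B=4, C=3, D=0, E=1, F=5, G=0, H=0) → (A=0, B=3, C=3, D=0, E=4, F=5, G=0, H=0)
step 4: fire t2:  (A=0, B=3, C=3, D=0, E=4, F=5, G=0, H=0) → (A=1, B=4, C=2, D=0, E=1, F=5, G=0, H=0)
step 5: fire t4:  (A=1, B=4, C=2, D=0, E=1, F=5, G=0, H=0) → (A=1, B=3, C=2, D=0, E=4, F=5, G=0, H=0)

(A=1, B=3, C=2, D=0, E=4, F=5, G=0, H=0)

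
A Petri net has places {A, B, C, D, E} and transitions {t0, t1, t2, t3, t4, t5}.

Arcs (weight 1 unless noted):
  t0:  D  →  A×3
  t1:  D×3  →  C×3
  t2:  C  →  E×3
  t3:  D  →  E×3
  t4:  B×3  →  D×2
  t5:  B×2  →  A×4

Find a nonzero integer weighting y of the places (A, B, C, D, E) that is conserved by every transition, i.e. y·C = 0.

y = (A:1, B:2, C:3, D:3, E:1)

Incidence matrix C (rows=places, cols=transitions):
       t0   t1   t2   t3   t4   t5
    A   3    0    0    0    0    4
    B   0    0    0    0   -3   -2
    C   0    3   -1    0    0    0
    D  -1   -3    0   -1    2    0
    E   0    0    3    3    0    0

Candidate y = [1, 2, 3, 3, 1]; check y·C column-wise:
  col t0: 1·3 + 2·0 + 3·0 + 3·-1 + 1·0 = 0
  col t1: 1·0 + 2·0 + 3·3 + 3·-3 + 1·0 = 0
  col t2: 1·0 + 2·0 + 3·-1 + 3·0 + 1·3 = 0
  col t3: 1·0 + 2·0 + 3·0 + 3·-1 + 1·3 = 0
  col t4: 1·0 + 2·-3 + 3·0 + 3·2 + 1·0 = 0
  col t5: 1·4 + 2·-2 + 3·0 + 3·0 + 1·0 = 0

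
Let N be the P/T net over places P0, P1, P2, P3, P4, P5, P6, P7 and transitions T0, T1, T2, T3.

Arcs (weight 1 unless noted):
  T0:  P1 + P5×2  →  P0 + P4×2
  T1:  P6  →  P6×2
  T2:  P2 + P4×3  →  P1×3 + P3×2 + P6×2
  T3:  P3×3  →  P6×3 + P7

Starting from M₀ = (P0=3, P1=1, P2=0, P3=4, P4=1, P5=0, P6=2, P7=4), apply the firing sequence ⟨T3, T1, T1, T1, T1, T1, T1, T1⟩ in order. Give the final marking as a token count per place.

step 1: fire T3:  (P0=3, P1=1, P2=0, P3=4, P4=1, P5=0, P6=2, P7=4) → (P0=3, P1=1, P2=0, P3=1, P4=1, P5=0, P6=5, P7=5)
step 2: fire T1:  (P0=3, P1=1, P2=0, P3=1, P4=1, P5=0, P6=5, P7=5) → (P0=3, P1=1, P2=0, P3=1, P4=1, P5=0, P6=6, P7=5)
step 3: fire T1:  (P0=3, P1=1, P2=0, P3=1, P4=1, P5=0, P6=6, P7=5) → (P0=3, P1=1, P2=0, P3=1, P4=1, P5=0, P6=7, P7=5)
step 4: fire T1:  (P0=3, P1=1, P2=0, P3=1, P4=1, P5=0, P6=7, P7=5) → (P0=3, P1=1, P2=0, P3=1, P4=1, P5=0, P6=8, P7=5)
step 5: fire T1:  (P0=3, P1=1, P2=0, P3=1, P4=1, P5=0, P6=8, P7=5) → (P0=3, P1=1, P2=0, P3=1, P4=1, P5=0, P6=9, P7=5)
step 6: fire T1:  (P0=3, P1=1, P2=0, P3=1, P4=1, P5=0, P6=9, P7=5) → (P0=3, P1=1, P2=0, P3=1, P4=1, P5=0, P6=10, P7=5)
step 7: fire T1:  (P0=3, P1=1, P2=0, P3=1, P4=1, P5=0, P6=10, P7=5) → (P0=3, P1=1, P2=0, P3=1, P4=1, P5=0, P6=11, P7=5)
step 8: fire T1:  (P0=3, P1=1, P2=0, P3=1, P4=1, P5=0, P6=11, P7=5) → (P0=3, P1=1, P2=0, P3=1, P4=1, P5=0, P6=12, P7=5)

(P0=3, P1=1, P2=0, P3=1, P4=1, P5=0, P6=12, P7=5)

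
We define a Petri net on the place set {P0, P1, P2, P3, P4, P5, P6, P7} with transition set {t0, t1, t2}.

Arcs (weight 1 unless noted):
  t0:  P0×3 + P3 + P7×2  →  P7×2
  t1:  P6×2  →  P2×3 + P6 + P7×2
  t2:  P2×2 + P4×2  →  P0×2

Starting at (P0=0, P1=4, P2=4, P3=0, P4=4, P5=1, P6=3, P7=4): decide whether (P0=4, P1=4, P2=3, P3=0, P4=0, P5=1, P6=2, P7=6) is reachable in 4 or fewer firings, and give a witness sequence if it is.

step 1: fire t1:  (P0=0, P1=4, P2=4, P3=0, P4=4, P5=1, P6=3, P7=4) → (P0=0, P1=4, P2=7, P3=0, P4=4, P5=1, P6=2, P7=6)
step 2: fire t2:  (P0=0, P1=4, P2=7, P3=0, P4=4, P5=1, P6=2, P7=6) → (P0=2, P1=4, P2=5, P3=0, P4=2, P5=1, P6=2, P7=6)
step 3: fire t2:  (P0=2, P1=4, P2=5, P3=0, P4=2, P5=1, P6=2, P7=6) → (P0=4, P1=4, P2=3, P3=0, P4=0, P5=1, P6=2, P7=6)

YES — reachable via ⟨t1, t2, t2⟩ (3 firings)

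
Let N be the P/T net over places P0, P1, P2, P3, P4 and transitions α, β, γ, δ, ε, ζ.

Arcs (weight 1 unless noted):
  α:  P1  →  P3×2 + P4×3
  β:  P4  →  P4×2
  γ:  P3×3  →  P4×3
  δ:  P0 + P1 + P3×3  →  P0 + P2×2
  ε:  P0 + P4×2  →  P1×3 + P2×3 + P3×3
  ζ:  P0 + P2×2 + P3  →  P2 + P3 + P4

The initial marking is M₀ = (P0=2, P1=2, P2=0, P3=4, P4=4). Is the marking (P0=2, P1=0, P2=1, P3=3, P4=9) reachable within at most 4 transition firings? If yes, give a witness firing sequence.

depth 0: 1 marking
depth 1: 6 markings reached so far
depth 2: 20 markings reached so far
depth 3: 50 markings reached so far
depth 4: 100 markings reached so far
target is not among the 100 markings reachable within 4 steps

NO — not reachable within 4 firings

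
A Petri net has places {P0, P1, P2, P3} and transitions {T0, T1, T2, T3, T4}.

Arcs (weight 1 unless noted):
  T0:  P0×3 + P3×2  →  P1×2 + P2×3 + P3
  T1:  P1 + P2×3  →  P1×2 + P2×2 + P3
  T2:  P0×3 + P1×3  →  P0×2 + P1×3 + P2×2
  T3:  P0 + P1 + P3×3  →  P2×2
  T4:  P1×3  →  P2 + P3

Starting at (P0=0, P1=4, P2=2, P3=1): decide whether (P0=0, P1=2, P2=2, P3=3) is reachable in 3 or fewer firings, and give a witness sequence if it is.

step 1: fire T4:  (P0=0, P1=4, P2=2, P3=1) → (P0=0, P1=1, P2=3, P3=2)
step 2: fire T1:  (P0=0, P1=1, P2=3, P3=2) → (P0=0, P1=2, P2=2, P3=3)

YES — reachable via ⟨T4, T1⟩ (2 firings)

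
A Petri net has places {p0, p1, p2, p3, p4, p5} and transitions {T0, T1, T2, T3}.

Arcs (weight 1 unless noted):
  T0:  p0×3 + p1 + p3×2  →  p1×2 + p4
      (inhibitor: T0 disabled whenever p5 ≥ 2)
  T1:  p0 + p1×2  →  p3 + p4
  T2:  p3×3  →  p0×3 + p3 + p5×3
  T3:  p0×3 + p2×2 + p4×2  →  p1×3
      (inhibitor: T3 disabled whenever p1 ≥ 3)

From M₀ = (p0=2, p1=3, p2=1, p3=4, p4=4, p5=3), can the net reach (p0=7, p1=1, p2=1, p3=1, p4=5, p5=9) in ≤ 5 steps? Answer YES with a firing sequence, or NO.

YES — reachable via ⟨T1, T2, T2⟩ (3 firings)

step 1: fire T1:  (p0=2, p1=3, p2=1, p3=4, p4=4, p5=3) → (p0=1, p1=1, p2=1, p3=5, p4=5, p5=3)
step 2: fire T2:  (p0=1, p1=1, p2=1, p3=5, p4=5, p5=3) → (p0=4, p1=1, p2=1, p3=3, p4=5, p5=6)
step 3: fire T2:  (p0=4, p1=1, p2=1, p3=3, p4=5, p5=6) → (p0=7, p1=1, p2=1, p3=1, p4=5, p5=9)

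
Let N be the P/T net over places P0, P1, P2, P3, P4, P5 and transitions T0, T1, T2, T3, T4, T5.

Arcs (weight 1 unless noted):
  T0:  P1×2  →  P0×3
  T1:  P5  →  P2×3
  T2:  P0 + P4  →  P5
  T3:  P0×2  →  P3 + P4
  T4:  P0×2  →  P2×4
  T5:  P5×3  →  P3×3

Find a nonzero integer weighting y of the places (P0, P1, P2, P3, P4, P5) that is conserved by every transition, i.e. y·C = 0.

Incidence matrix C (rows=places, cols=transitions):
       T0   T1   T2   T3   T4   T5
   P0   3    0   -1   -2   -2    0
   P1  -2    0    0    0    0    0
   P2   0    3    0    0    4    0
   P3   0    0    0    1    0    3
   P4   0    0   -1    1    0    0
   P5   0   -1    1    0    0   -3

Candidate y = [2, 3, 1, 3, 1, 3]; check y·C column-wise:
  col T0: 2·3 + 3·-2 + 1·0 + 3·0 + 1·0 + 3·0 = 0
  col T1: 2·0 + 3·0 + 1·3 + 3·0 + 1·0 + 3·-1 = 0
  col T2: 2·-1 + 3·0 + 1·0 + 3·0 + 1·-1 + 3·1 = 0
  col T3: 2·-2 + 3·0 + 1·0 + 3·1 + 1·1 + 3·0 = 0
  col T4: 2·-2 + 3·0 + 1·4 + 3·0 + 1·0 + 3·0 = 0
  col T5: 2·0 + 3·0 + 1·0 + 3·3 + 1·0 + 3·-3 = 0

y = (P0:2, P1:3, P2:1, P3:3, P4:1, P5:3)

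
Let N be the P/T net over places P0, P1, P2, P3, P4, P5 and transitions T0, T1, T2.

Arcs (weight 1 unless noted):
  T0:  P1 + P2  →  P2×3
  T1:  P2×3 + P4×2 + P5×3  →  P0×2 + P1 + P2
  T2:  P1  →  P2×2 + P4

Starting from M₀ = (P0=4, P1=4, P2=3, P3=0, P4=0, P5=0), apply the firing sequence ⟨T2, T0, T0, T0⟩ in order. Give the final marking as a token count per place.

(P0=4, P1=0, P2=11, P3=0, P4=1, P5=0)

step 1: fire T2:  (P0=4, P1=4, P2=3, P3=0, P4=0, P5=0) → (P0=4, P1=3, P2=5, P3=0, P4=1, P5=0)
step 2: fire T0:  (P0=4, P1=3, P2=5, P3=0, P4=1, P5=0) → (P0=4, P1=2, P2=7, P3=0, P4=1, P5=0)
step 3: fire T0:  (P0=4, P1=2, P2=7, P3=0, P4=1, P5=0) → (P0=4, P1=1, P2=9, P3=0, P4=1, P5=0)
step 4: fire T0:  (P0=4, P1=1, P2=9, P3=0, P4=1, P5=0) → (P0=4, P1=0, P2=11, P3=0, P4=1, P5=0)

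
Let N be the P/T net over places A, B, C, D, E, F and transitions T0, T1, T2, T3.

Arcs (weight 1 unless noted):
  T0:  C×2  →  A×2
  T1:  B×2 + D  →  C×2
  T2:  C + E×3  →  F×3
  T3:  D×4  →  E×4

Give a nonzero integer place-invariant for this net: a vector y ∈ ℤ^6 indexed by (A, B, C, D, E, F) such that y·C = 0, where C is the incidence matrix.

Incidence matrix C (rows=places, cols=transitions):
       T0   T1   T2   T3
    A   2    0    0    0
    B   0   -2    0    0
    C  -2    2   -1    0
    D   0   -1    0   -4
    E   0    0   -3    4
    F   0    0    3    0

Candidate y = [6, 7, 6, -2, -2, 0]; check y·C column-wise:
  col T0: 6·2 + 7·0 + 6·-2 + -2·0 + -2·0 = 0
  col T1: 6·0 + 7·-2 + 6·2 + -2·-1 + -2·0 = 0
  col T2: 6·0 + 7·0 + 6·-1 + -2·0 + -2·-3 + 0·3 = 0
  col T3: 6·0 + 7·0 + 6·0 + -2·-4 + -2·4 = 0

y = (A:6, B:7, C:6, D:-2, E:-2, F:0)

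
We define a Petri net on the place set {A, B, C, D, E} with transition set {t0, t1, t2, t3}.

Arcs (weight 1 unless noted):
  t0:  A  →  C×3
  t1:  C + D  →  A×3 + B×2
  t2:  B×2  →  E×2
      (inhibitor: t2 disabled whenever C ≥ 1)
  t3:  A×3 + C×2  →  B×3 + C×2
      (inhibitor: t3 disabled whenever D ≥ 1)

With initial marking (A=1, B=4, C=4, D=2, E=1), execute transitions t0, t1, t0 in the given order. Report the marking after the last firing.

step 1: fire t0:  (A=1, B=4, C=4, D=2, E=1) → (A=0, B=4, C=7, D=2, E=1)
step 2: fire t1:  (A=0, B=4, C=7, D=2, E=1) → (A=3, B=6, C=6, D=1, E=1)
step 3: fire t0:  (A=3, B=6, C=6, D=1, E=1) → (A=2, B=6, C=9, D=1, E=1)

(A=2, B=6, C=9, D=1, E=1)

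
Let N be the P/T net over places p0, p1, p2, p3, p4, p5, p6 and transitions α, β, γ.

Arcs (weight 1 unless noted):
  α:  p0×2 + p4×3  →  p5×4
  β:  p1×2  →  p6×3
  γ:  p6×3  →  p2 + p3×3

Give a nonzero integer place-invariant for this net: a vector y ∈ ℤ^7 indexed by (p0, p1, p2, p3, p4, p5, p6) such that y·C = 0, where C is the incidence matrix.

y = (p0:0, p1:0, p2:3, p3:-1, p4:0, p5:0, p6:0)

Incidence matrix C (rows=places, cols=transitions):
        α    β    γ
   p0  -2    0    0
   p1   0   -2    0
   p2   0    0    1
   p3   0    0    3
   p4  -3    0    0
   p5   4    0    0
   p6   0    3   -3

Candidate y = [0, 0, 3, -1, 0, 0, 0]; check y·C column-wise:
  col α: 0·-2 + 3·0 + -1·0 + 0·-3 + 0·4 = 0
  col β: 0·-2 + 3·0 + -1·0 + 0·3 = 0
  col γ: 3·1 + -1·3 + 0·-3 = 0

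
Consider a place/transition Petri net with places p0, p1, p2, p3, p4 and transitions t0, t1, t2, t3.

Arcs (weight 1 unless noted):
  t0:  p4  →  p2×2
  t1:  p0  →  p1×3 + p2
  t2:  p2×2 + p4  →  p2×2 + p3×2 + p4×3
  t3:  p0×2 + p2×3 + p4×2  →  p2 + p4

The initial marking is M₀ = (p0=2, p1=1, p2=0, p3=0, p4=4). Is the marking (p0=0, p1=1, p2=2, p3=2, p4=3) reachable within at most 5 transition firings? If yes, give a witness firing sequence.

step 1: fire t0:  (p0=2, p1=1, p2=0, p3=0, p4=4) → (p0=2, p1=1, p2=2, p3=0, p4=3)
step 2: fire t0:  (p0=2, p1=1, p2=2, p3=0, p4=3) → (p0=2, p1=1, p2=4, p3=0, p4=2)
step 3: fire t2:  (p0=2, p1=1, p2=4, p3=0, p4=2) → (p0=2, p1=1, p2=4, p3=2, p4=4)
step 4: fire t3:  (p0=2, p1=1, p2=4, p3=2, p4=4) → (p0=0, p1=1, p2=2, p3=2, p4=3)

YES — reachable via ⟨t0, t0, t2, t3⟩ (4 firings)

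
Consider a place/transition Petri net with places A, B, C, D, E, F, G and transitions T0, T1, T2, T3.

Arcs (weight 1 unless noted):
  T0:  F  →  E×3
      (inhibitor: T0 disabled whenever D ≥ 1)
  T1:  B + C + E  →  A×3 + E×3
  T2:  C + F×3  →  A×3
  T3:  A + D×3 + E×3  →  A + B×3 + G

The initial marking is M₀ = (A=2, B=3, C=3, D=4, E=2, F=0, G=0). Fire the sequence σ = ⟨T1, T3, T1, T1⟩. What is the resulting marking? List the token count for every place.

(A=11, B=3, C=0, D=1, E=5, F=0, G=1)

step 1: fire T1:  (A=2, B=3, C=3, D=4, E=2, F=0, G=0) → (A=5, B=2, C=2, D=4, E=4, F=0, G=0)
step 2: fire T3:  (A=5, B=2, C=2, D=4, E=4, F=0, G=0) → (A=5, B=5, C=2, D=1, E=1, F=0, G=1)
step 3: fire T1:  (A=5, B=5, C=2, D=1, E=1, F=0, G=1) → (A=8, B=4, C=1, D=1, E=3, F=0, G=1)
step 4: fire T1:  (A=8, B=4, C=1, D=1, E=3, F=0, G=1) → (A=11, B=3, C=0, D=1, E=5, F=0, G=1)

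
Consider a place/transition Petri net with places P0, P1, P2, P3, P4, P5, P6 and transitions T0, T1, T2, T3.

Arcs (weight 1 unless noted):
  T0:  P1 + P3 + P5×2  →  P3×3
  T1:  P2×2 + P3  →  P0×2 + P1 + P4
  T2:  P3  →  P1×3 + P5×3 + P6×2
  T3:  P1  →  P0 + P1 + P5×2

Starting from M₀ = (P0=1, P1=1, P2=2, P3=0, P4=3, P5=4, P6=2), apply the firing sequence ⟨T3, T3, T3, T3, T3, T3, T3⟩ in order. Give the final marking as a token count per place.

(P0=8, P1=1, P2=2, P3=0, P4=3, P5=18, P6=2)

step 1: fire T3:  (P0=1, P1=1, P2=2, P3=0, P4=3, P5=4, P6=2) → (P0=2, P1=1, P2=2, P3=0, P4=3, P5=6, P6=2)
step 2: fire T3:  (P0=2, P1=1, P2=2, P3=0, P4=3, P5=6, P6=2) → (P0=3, P1=1, P2=2, P3=0, P4=3, P5=8, P6=2)
step 3: fire T3:  (P0=3, P1=1, P2=2, P3=0, P4=3, P5=8, P6=2) → (P0=4, P1=1, P2=2, P3=0, P4=3, P5=10, P6=2)
step 4: fire T3:  (P0=4, P1=1, P2=2, P3=0, P4=3, P5=10, P6=2) → (P0=5, P1=1, P2=2, P3=0, P4=3, P5=12, P6=2)
step 5: fire T3:  (P0=5, P1=1, P2=2, P3=0, P4=3, P5=12, P6=2) → (P0=6, P1=1, P2=2, P3=0, P4=3, P5=14, P6=2)
step 6: fire T3:  (P0=6, P1=1, P2=2, P3=0, P4=3, P5=14, P6=2) → (P0=7, P1=1, P2=2, P3=0, P4=3, P5=16, P6=2)
step 7: fire T3:  (P0=7, P1=1, P2=2, P3=0, P4=3, P5=16, P6=2) → (P0=8, P1=1, P2=2, P3=0, P4=3, P5=18, P6=2)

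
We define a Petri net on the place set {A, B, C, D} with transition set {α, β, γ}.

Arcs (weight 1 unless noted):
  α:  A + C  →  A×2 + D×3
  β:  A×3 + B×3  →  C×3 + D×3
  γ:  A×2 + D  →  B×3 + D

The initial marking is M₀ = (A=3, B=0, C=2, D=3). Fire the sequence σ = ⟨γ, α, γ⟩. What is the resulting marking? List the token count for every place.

(A=0, B=6, C=1, D=6)

step 1: fire γ:  (A=3, B=0, C=2, D=3) → (A=1, B=3, C=2, D=3)
step 2: fire α:  (A=1, B=3, C=2, D=3) → (A=2, B=3, C=1, D=6)
step 3: fire γ:  (A=2, B=3, C=1, D=6) → (A=0, B=6, C=1, D=6)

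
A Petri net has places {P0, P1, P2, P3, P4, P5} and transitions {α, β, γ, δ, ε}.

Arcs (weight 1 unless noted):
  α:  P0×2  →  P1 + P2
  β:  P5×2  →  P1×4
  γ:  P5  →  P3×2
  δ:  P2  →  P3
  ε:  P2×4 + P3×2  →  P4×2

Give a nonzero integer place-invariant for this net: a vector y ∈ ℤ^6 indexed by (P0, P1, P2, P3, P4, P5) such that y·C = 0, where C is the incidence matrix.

Incidence matrix C (rows=places, cols=transitions):
        α    β    γ    δ    ε
   P0  -2    0    0    0    0
   P1   1    4    0    0    0
   P2   1    0    0   -1   -4
   P3   0    0    2    1   -2
   P4   0    0    0    0    2
   P5   0   -2   -1    0    0

Candidate y = [1, 1, 1, 1, 3, 2]; check y·C column-wise:
  col α: 1·-2 + 1·1 + 1·1 + 1·0 + 3·0 + 2·0 = 0
  col β: 1·0 + 1·4 + 1·0 + 1·0 + 3·0 + 2·-2 = 0
  col γ: 1·0 + 1·0 + 1·0 + 1·2 + 3·0 + 2·-1 = 0
  col δ: 1·0 + 1·0 + 1·-1 + 1·1 + 3·0 + 2·0 = 0
  col ε: 1·0 + 1·0 + 1·-4 + 1·-2 + 3·2 + 2·0 = 0

y = (P0:1, P1:1, P2:1, P3:1, P4:3, P5:2)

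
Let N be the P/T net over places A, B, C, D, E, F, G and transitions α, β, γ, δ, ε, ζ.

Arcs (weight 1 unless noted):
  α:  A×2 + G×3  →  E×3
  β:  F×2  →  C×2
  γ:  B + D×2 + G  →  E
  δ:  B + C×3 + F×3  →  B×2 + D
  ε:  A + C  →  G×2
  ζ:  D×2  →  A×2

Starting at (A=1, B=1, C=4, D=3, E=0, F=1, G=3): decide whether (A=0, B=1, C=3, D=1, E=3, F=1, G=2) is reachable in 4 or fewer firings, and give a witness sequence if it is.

YES — reachable via ⟨ε, ζ, α⟩ (3 firings)

step 1: fire ε:  (A=1, B=1, C=4, D=3, E=0, F=1, G=3) → (A=0, B=1, C=3, D=3, E=0, F=1, G=5)
step 2: fire ζ:  (A=0, B=1, C=3, D=3, E=0, F=1, G=5) → (A=2, B=1, C=3, D=1, E=0, F=1, G=5)
step 3: fire α:  (A=2, B=1, C=3, D=1, E=0, F=1, G=5) → (A=0, B=1, C=3, D=1, E=3, F=1, G=2)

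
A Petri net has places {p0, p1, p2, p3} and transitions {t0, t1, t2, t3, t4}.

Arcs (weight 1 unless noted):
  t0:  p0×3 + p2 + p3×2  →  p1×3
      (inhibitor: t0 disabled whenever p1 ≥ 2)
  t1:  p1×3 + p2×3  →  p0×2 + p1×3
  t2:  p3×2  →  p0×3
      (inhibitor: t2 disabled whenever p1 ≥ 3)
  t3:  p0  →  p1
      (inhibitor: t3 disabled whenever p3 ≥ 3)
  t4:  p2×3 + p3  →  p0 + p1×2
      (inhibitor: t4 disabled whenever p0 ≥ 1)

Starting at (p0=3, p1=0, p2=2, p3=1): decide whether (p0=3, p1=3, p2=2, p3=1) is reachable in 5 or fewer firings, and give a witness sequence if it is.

depth 0: 1 marking
depth 1: 2 markings reached so far
depth 2: 3 markings reached so far
depth 3: 4 markings reached so far
depth 4: 4 markings reached so far
(frontier empty at depth 4; search complete)
target is not among the 4 markings reachable within 5 steps

NO — not reachable within 5 firings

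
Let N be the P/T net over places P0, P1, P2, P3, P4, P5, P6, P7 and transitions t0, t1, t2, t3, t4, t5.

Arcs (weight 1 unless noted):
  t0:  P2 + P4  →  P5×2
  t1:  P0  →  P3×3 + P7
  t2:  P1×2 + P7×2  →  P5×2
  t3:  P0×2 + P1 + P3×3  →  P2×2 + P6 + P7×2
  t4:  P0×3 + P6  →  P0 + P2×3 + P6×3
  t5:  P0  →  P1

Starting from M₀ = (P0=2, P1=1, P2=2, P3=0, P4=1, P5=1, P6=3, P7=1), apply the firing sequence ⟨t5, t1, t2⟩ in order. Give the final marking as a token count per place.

(P0=0, P1=0, P2=2, P3=3, P4=1, P5=3, P6=3, P7=0)

step 1: fire t5:  (P0=2, P1=1, P2=2, P3=0, P4=1, P5=1, P6=3, P7=1) → (P0=1, P1=2, P2=2, P3=0, P4=1, P5=1, P6=3, P7=1)
step 2: fire t1:  (P0=1, P1=2, P2=2, P3=0, P4=1, P5=1, P6=3, P7=1) → (P0=0, P1=2, P2=2, P3=3, P4=1, P5=1, P6=3, P7=2)
step 3: fire t2:  (P0=0, P1=2, P2=2, P3=3, P4=1, P5=1, P6=3, P7=2) → (P0=0, P1=0, P2=2, P3=3, P4=1, P5=3, P6=3, P7=0)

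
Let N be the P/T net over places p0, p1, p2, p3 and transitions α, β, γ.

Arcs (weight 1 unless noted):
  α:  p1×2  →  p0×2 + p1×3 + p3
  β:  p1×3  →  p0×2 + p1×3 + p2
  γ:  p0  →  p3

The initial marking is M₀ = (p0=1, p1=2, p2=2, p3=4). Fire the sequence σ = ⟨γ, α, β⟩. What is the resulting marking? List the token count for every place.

(p0=4, p1=3, p2=3, p3=6)

step 1: fire γ:  (p0=1, p1=2, p2=2, p3=4) → (p0=0, p1=2, p2=2, p3=5)
step 2: fire α:  (p0=0, p1=2, p2=2, p3=5) → (p0=2, p1=3, p2=2, p3=6)
step 3: fire β:  (p0=2, p1=3, p2=2, p3=6) → (p0=4, p1=3, p2=3, p3=6)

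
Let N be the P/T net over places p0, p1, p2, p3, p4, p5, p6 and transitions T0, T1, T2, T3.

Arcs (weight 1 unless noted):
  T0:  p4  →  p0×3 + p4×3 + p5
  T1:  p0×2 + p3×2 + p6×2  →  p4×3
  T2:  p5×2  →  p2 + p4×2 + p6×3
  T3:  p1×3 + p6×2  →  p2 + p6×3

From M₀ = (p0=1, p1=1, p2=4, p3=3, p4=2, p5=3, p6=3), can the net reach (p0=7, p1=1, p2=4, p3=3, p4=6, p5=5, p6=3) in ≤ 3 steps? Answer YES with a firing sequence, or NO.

step 1: fire T0:  (p0=1, p1=1, p2=4, p3=3, p4=2, p5=3, p6=3) → (p0=4, p1=1, p2=4, p3=3, p4=4, p5=4, p6=3)
step 2: fire T0:  (p0=4, p1=1, p2=4, p3=3, p4=4, p5=4, p6=3) → (p0=7, p1=1, p2=4, p3=3, p4=6, p5=5, p6=3)

YES — reachable via ⟨T0, T0⟩ (2 firings)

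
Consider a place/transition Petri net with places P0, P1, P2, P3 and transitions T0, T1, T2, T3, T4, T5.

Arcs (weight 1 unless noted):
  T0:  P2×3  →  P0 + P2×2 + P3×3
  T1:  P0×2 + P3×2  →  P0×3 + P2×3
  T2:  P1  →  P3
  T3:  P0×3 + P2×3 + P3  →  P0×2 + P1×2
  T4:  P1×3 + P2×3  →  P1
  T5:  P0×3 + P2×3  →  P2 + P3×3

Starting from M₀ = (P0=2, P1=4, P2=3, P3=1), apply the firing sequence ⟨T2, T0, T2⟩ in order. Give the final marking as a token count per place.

(P0=3, P1=2, P2=2, P3=6)

step 1: fire T2:  (P0=2, P1=4, P2=3, P3=1) → (P0=2, P1=3, P2=3, P3=2)
step 2: fire T0:  (P0=2, P1=3, P2=3, P3=2) → (P0=3, P1=3, P2=2, P3=5)
step 3: fire T2:  (P0=3, P1=3, P2=2, P3=5) → (P0=3, P1=2, P2=2, P3=6)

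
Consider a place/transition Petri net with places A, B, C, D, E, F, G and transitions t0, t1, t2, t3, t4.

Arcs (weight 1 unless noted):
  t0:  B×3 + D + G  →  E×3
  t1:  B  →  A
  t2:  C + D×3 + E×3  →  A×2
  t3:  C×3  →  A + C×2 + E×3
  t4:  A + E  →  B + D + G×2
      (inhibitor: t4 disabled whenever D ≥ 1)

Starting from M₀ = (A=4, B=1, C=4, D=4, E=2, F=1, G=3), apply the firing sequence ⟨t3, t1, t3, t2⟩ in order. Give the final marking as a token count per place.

step 1: fire t3:  (A=4, B=1, C=4, D=4, E=2, F=1, G=3) → (A=5, B=1, C=3, D=4, E=5, F=1, G=3)
step 2: fire t1:  (A=5, B=1, C=3, D=4, E=5, F=1, G=3) → (A=6, B=0, C=3, D=4, E=5, F=1, G=3)
step 3: fire t3:  (A=6, B=0, C=3, D=4, E=5, F=1, G=3) → (A=7, B=0, C=2, D=4, E=8, F=1, G=3)
step 4: fire t2:  (A=7, B=0, C=2, D=4, E=8, F=1, G=3) → (A=9, B=0, C=1, D=1, E=5, F=1, G=3)

(A=9, B=0, C=1, D=1, E=5, F=1, G=3)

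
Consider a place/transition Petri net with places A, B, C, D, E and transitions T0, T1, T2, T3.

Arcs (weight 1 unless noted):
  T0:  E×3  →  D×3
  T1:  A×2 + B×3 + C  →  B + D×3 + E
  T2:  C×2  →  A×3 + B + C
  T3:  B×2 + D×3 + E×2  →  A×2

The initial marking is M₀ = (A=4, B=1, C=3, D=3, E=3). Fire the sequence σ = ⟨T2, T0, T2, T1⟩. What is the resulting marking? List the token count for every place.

step 1: fire T2:  (A=4, B=1, C=3, D=3, E=3) → (A=7, B=2, C=2, D=3, E=3)
step 2: fire T0:  (A=7, B=2, C=2, D=3, E=3) → (A=7, B=2, C=2, D=6, E=0)
step 3: fire T2:  (A=7, B=2, C=2, D=6, E=0) → (A=10, B=3, C=1, D=6, E=0)
step 4: fire T1:  (A=10, B=3, C=1, D=6, E=0) → (A=8, B=1, C=0, D=9, E=1)

(A=8, B=1, C=0, D=9, E=1)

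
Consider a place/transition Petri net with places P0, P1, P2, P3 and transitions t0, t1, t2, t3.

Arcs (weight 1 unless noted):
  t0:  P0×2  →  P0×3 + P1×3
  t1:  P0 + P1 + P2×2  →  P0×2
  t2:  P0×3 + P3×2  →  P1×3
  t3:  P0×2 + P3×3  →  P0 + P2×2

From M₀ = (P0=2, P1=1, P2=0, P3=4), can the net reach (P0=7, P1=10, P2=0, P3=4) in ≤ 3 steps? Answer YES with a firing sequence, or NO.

NO — not reachable within 3 firings

depth 0: 1 marking
depth 1: 3 markings reached so far
depth 2: 7 markings reached so far
depth 3: 11 markings reached so far
target is not among the 11 markings reachable within 3 steps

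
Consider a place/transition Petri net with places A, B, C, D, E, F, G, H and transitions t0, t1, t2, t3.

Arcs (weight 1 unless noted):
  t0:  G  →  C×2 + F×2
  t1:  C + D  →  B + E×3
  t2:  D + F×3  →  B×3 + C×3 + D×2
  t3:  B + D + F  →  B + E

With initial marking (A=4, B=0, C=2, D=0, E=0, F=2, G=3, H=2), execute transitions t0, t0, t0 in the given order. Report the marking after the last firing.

step 1: fire t0:  (A=4, B=0, C=2, D=0, E=0, F=2, G=3, H=2) → (A=4, B=0, C=4, D=0, E=0, F=4, G=2, H=2)
step 2: fire t0:  (A=4, B=0, C=4, D=0, E=0, F=4, G=2, H=2) → (A=4, B=0, C=6, D=0, E=0, F=6, G=1, H=2)
step 3: fire t0:  (A=4, B=0, C=6, D=0, E=0, F=6, G=1, H=2) → (A=4, B=0, C=8, D=0, E=0, F=8, G=0, H=2)

(A=4, B=0, C=8, D=0, E=0, F=8, G=0, H=2)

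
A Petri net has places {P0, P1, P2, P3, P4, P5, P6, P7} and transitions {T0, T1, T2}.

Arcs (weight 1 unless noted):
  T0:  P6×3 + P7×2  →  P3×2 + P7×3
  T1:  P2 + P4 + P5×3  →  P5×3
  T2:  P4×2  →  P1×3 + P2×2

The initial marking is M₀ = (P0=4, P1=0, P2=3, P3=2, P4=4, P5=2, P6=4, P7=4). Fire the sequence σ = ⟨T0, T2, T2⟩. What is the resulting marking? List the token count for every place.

(P0=4, P1=6, P2=7, P3=4, P4=0, P5=2, P6=1, P7=5)

step 1: fire T0:  (P0=4, P1=0, P2=3, P3=2, P4=4, P5=2, P6=4, P7=4) → (P0=4, P1=0, P2=3, P3=4, P4=4, P5=2, P6=1, P7=5)
step 2: fire T2:  (P0=4, P1=0, P2=3, P3=4, P4=4, P5=2, P6=1, P7=5) → (P0=4, P1=3, P2=5, P3=4, P4=2, P5=2, P6=1, P7=5)
step 3: fire T2:  (P0=4, P1=3, P2=5, P3=4, P4=2, P5=2, P6=1, P7=5) → (P0=4, P1=6, P2=7, P3=4, P4=0, P5=2, P6=1, P7=5)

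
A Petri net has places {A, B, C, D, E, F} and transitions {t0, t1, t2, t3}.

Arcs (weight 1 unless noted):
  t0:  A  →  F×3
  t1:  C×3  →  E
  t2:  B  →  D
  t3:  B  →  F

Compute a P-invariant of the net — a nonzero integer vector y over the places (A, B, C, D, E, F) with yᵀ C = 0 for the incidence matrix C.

y = (A:0, B:0, C:1, D:0, E:3, F:0)

Incidence matrix C (rows=places, cols=transitions):
       t0   t1   t2   t3
    A  -1    0    0    0
    B   0    0   -1   -1
    C   0   -3    0    0
    D   0    0    1    0
    E   0    1    0    0
    F   3    0    0    1

Candidate y = [0, 0, 1, 0, 3, 0]; check y·C column-wise:
  col t0: 0·-1 + 1·0 + 3·0 + 0·3 = 0
  col t1: 1·-3 + 3·1 = 0
  col t2: 0·-1 + 1·0 + 0·1 + 3·0 = 0
  col t3: 0·-1 + 1·0 + 3·0 + 0·1 = 0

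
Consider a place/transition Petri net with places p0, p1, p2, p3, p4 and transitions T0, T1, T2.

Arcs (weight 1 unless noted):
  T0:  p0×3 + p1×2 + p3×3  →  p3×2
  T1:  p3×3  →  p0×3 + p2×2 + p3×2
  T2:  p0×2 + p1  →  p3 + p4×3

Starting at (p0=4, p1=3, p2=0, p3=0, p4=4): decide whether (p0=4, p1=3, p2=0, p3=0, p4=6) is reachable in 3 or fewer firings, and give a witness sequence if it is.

depth 0: 1 marking
depth 1: 2 markings reached so far
depth 2: 3 markings reached so far
depth 3: 3 markings reached so far
(frontier empty at depth 3; search complete)
target is not among the 3 markings reachable within 3 steps

NO — not reachable within 3 firings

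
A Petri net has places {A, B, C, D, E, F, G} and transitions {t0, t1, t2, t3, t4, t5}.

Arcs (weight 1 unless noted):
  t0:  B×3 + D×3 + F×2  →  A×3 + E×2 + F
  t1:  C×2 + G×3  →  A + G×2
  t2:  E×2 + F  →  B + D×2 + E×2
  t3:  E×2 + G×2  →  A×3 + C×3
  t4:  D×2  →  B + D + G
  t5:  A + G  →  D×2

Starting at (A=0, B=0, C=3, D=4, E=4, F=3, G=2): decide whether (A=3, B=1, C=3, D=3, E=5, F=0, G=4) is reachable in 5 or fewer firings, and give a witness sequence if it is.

depth 0: 1 marking
depth 1: 4 markings reached so far
depth 2: 10 markings reached so far
depth 3: 22 markings reached so far
depth 4: 40 markings reached so far
depth 5: 67 markings reached so far
target is not among the 67 markings reachable within 5 steps

NO — not reachable within 5 firings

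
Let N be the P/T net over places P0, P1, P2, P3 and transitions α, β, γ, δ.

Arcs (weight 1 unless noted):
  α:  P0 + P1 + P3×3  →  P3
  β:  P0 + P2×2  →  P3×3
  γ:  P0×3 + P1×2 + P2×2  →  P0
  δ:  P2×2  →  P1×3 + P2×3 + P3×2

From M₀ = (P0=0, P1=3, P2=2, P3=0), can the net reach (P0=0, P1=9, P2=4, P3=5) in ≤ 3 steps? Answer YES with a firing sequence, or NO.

NO — not reachable within 3 firings

depth 0: 1 marking
depth 1: 2 markings reached so far
depth 2: 3 markings reached so far
depth 3: 4 markings reached so far
target is not among the 4 markings reachable within 3 steps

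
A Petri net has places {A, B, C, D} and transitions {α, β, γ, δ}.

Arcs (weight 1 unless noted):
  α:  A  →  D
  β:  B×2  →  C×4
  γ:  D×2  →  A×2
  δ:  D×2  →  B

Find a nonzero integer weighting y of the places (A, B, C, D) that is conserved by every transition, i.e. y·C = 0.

Incidence matrix C (rows=places, cols=transitions):
        α    β    γ    δ
    A  -1    0    2    0
    B   0   -2    0    1
    C   0    4    0    0
    D   1    0   -2   -2

Candidate y = [1, 2, 1, 1]; check y·C column-wise:
  col α: 1·-1 + 2·0 + 1·0 + 1·1 = 0
  col β: 1·0 + 2·-2 + 1·4 + 1·0 = 0
  col γ: 1·2 + 2·0 + 1·0 + 1·-2 = 0
  col δ: 1·0 + 2·1 + 1·0 + 1·-2 = 0

y = (A:1, B:2, C:1, D:1)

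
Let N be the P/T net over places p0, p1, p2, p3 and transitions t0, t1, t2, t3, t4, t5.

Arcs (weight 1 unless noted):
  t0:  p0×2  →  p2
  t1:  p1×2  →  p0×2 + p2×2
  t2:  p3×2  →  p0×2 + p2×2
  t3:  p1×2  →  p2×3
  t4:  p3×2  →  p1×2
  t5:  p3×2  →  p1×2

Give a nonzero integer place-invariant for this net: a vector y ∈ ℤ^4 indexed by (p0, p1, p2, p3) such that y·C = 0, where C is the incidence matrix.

y = (p0:1, p1:3, p2:2, p3:3)

Incidence matrix C (rows=places, cols=transitions):
       t0   t1   t2   t3   t4   t5
   p0  -2    2    2    0    0    0
   p1   0   -2    0   -2    2    2
   p2   1    2    2    3    0    0
   p3   0    0   -2    0   -2   -2

Candidate y = [1, 3, 2, 3]; check y·C column-wise:
  col t0: 1·-2 + 3·0 + 2·1 + 3·0 = 0
  col t1: 1·2 + 3·-2 + 2·2 + 3·0 = 0
  col t2: 1·2 + 3·0 + 2·2 + 3·-2 = 0
  col t3: 1·0 + 3·-2 + 2·3 + 3·0 = 0
  col t4: 1·0 + 3·2 + 2·0 + 3·-2 = 0
  col t5: 1·0 + 3·2 + 2·0 + 3·-2 = 0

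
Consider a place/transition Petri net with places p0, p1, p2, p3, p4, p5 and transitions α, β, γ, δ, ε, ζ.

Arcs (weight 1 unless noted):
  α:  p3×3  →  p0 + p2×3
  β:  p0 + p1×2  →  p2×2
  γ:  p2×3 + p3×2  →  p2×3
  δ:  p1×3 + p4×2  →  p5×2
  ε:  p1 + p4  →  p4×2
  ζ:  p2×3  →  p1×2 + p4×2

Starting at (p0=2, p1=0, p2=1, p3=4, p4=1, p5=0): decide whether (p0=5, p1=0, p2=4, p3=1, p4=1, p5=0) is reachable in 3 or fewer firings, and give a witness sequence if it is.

depth 0: 1 marking
depth 1: 2 markings reached so far
depth 2: 3 markings reached so far
depth 3: 5 markings reached so far
target is not among the 5 markings reachable within 3 steps

NO — not reachable within 3 firings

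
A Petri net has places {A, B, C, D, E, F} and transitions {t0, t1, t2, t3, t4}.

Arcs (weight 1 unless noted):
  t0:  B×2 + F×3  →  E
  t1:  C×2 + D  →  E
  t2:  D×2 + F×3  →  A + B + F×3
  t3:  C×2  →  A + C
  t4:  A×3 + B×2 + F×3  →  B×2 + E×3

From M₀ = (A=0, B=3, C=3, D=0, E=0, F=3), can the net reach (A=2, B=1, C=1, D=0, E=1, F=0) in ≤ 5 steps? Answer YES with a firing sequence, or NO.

step 1: fire t0:  (A=0, B=3, C=3, D=0, E=0, F=3) → (A=0, B=1, C=3, D=0, E=1, F=0)
step 2: fire t3:  (A=0, B=1, C=3, D=0, E=1, F=0) → (A=1, B=1, C=2, D=0, E=1, F=0)
step 3: fire t3:  (A=1, B=1, C=2, D=0, E=1, F=0) → (A=2, B=1, C=1, D=0, E=1, F=0)

YES — reachable via ⟨t0, t3, t3⟩ (3 firings)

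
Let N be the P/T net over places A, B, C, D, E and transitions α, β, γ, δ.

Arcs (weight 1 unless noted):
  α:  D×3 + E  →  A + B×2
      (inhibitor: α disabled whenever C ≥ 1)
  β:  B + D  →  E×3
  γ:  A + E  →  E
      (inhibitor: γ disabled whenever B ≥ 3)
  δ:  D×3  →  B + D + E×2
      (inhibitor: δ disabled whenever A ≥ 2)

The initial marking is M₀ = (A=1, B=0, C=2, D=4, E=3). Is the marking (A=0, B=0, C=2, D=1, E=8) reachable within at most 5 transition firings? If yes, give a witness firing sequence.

YES — reachable via ⟨γ, δ, β⟩ (3 firings)

step 1: fire γ:  (A=1, B=0, C=2, D=4, E=3) → (A=0, B=0, C=2, D=4, E=3)
step 2: fire δ:  (A=0, B=0, C=2, D=4, E=3) → (A=0, B=1, C=2, D=2, E=5)
step 3: fire β:  (A=0, B=1, C=2, D=2, E=5) → (A=0, B=0, C=2, D=1, E=8)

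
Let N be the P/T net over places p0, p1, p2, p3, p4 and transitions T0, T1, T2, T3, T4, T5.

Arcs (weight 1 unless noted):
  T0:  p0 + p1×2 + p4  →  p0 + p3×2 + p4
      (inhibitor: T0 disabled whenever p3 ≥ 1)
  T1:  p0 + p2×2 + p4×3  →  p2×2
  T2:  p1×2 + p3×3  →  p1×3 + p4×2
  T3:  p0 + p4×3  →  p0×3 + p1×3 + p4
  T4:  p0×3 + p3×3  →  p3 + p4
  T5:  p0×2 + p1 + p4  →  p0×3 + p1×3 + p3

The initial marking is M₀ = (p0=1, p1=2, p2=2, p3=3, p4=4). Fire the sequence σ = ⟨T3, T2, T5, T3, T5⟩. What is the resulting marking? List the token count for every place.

(p0=7, p1=13, p2=2, p3=2, p4=0)

step 1: fire T3:  (p0=1, p1=2, p2=2, p3=3, p4=4) → (p0=3, p1=5, p2=2, p3=3, p4=2)
step 2: fire T2:  (p0=3, p1=5, p2=2, p3=3, p4=2) → (p0=3, p1=6, p2=2, p3=0, p4=4)
step 3: fire T5:  (p0=3, p1=6, p2=2, p3=0, p4=4) → (p0=4, p1=8, p2=2, p3=1, p4=3)
step 4: fire T3:  (p0=4, p1=8, p2=2, p3=1, p4=3) → (p0=6, p1=11, p2=2, p3=1, p4=1)
step 5: fire T5:  (p0=6, p1=11, p2=2, p3=1, p4=1) → (p0=7, p1=13, p2=2, p3=2, p4=0)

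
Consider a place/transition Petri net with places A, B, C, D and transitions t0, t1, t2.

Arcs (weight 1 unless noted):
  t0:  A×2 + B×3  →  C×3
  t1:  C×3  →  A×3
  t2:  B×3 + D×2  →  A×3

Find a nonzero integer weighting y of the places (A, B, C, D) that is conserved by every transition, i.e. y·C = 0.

Incidence matrix C (rows=places, cols=transitions):
       t0   t1   t2
    A  -2    3    3
    B  -3    0   -3
    C   3   -3    0
    D   0    0   -2

Candidate y = [3, 1, 3, 3]; check y·C column-wise:
  col t0: 3·-2 + 1·-3 + 3·3 + 3·0 = 0
  col t1: 3·3 + 1·0 + 3·-3 + 3·0 = 0
  col t2: 3·3 + 1·-3 + 3·0 + 3·-2 = 0

y = (A:3, B:1, C:3, D:3)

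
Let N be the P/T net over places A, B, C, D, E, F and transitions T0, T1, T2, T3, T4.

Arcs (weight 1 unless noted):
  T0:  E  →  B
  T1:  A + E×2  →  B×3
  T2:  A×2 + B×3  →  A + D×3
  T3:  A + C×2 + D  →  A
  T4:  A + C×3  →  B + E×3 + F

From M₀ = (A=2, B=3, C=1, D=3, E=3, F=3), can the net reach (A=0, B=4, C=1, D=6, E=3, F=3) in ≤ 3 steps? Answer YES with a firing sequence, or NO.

depth 0: 1 marking
depth 1: 4 markings reached so far
depth 2: 8 markings reached so far
depth 3: 11 markings reached so far
target is not among the 11 markings reachable within 3 steps

NO — not reachable within 3 firings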